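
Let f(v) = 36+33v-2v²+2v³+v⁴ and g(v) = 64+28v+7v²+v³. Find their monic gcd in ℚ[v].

Euclidean algorithm in ℚ[v]:
  v⁴+2v³-2v²+33v+36 = (v-5)(v³+7v²+28v+64) + (5v²+109v+356)
  v³+7v²+28v+64 = ((1/5)v-74/25)(5v²+109v+356) + ((6986/25)v+27944/25)
  5v²+109v+356 = ((125/6986)v+2225/6986)((6986/25)v+27944/25) + (0)
Last nonzero remainder: (6986/25)v+27944/25. Dividing through by 6986/25 gives the monic gcd v+4.

4+v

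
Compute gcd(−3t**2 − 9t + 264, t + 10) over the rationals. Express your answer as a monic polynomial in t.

1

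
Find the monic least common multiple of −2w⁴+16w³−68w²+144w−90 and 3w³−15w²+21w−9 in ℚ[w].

Repeated division with remainder:
  −2w⁴+16w³−68w²+144w−90 = (−(2/3)w+2)(3w³−15w²+21w−9) + (−24w²+96w−72)
  3w³−15w²+21w−9 = (−(1/8)w+1/8)(−24w²+96w−72) + (0)
Last nonzero remainder: −24w²+96w−72. Dividing through by −24 gives the monic gcd w²−4w+3.
Then lcm(f, g) = f·g / gcd(f, g); expanding and making the result monic gives the answer.

w⁵−9w⁴+42w³−106w²+117w−45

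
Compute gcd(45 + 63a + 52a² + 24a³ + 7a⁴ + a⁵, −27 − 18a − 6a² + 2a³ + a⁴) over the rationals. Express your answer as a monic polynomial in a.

9 + 9a + 5a² + a³

Euclidean algorithm in ℚ[a]:
  a⁵ + 7a⁴ + 24a³ + 52a² + 63a + 45 = (a + 5)(a⁴ + 2a³ − 6a² − 18a − 27) + (20a³ + 100a² + 180a + 180)
  a⁴ + 2a³ − 6a² − 18a − 27 = ((1/20)a − 3/20)(20a³ + 100a² + 180a + 180) + (0)
Last nonzero remainder: 20a³ + 100a² + 180a + 180. Dividing through by 20 gives the monic gcd a³ + 5a² + 9a + 9.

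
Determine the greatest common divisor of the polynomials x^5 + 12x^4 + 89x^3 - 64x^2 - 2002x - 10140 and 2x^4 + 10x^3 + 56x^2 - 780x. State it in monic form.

x^3 + 5x^2 + 28x - 390

Apply the Euclidean algorithm:
  x^5 + 12x^4 + 89x^3 - 64x^2 - 2002x - 10140 = ((1/2)x + 7/2)(2x^4 + 10x^3 + 56x^2 - 780x) + (26x^3 + 130x^2 + 728x - 10140)
  2x^4 + 10x^3 + 56x^2 - 780x = ((1/13)x)(26x^3 + 130x^2 + 728x - 10140) + (0)
Last nonzero remainder: 26x^3 + 130x^2 + 728x - 10140. Dividing through by 26 gives the monic gcd x^3 + 5x^2 + 28x - 390.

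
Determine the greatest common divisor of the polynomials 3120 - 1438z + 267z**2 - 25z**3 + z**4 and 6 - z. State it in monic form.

-6 + z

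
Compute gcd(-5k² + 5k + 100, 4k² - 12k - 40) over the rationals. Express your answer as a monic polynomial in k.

k - 5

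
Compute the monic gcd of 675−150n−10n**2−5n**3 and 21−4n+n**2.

Repeated division with remainder:
  −5n**3−10n**2−150n+675 = (−5n−30)(n**2−4n+21) + (−165n+1305)
  n**2−4n+21 = (−(1/165)n−43/1815)(−165n+1305) + (6282/121)
  −165n+1305 = (−(6655/2094)n+17545/698)(6282/121) + (0)
The last nonzero remainder is the constant 6282/121, so the polynomials are coprime and gcd = 1.

1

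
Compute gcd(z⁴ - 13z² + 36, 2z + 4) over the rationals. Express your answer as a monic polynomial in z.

z + 2

Euclidean algorithm in ℚ[z]:
  z⁴ - 13z² + 36 = ((1/2)z³ - z² - (9/2)z + 9)(2z + 4) + (0)
Last nonzero remainder: 2z + 4. Dividing through by 2 gives the monic gcd z + 2.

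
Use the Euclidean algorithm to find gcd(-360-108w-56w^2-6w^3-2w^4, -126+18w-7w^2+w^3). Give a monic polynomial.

Repeated division with remainder:
  -2w^4-6w^3-56w^2-108w-360 = (-2w-20)(w^3-7w^2+18w-126) + (-160w^2-2880)
  w^3-7w^2+18w-126 = (-(1/160)w+7/160)(-160w^2-2880) + (0)
Last nonzero remainder: -160w^2-2880. Dividing through by -160 gives the monic gcd w^2+18.

18+w^2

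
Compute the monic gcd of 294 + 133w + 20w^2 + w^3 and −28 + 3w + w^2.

By polynomial division,
  w^3 + 20w^2 + 133w + 294 = (w + 17)(w^2 + 3w − 28) + (110w + 770)
  w^2 + 3w − 28 = ((1/110)w − 2/55)(110w + 770) + (0)
Last nonzero remainder: 110w + 770. Dividing through by 110 gives the monic gcd w + 7.

7 + w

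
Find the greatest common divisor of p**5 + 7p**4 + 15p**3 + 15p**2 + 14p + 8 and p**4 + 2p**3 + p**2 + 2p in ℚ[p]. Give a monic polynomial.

p**3 + 2p**2 + p + 2

Euclidean algorithm in ℚ[p]:
  p**5 + 7p**4 + 15p**3 + 15p**2 + 14p + 8 = (p + 5)(p**4 + 2p**3 + p**2 + 2p) + (4p**3 + 8p**2 + 4p + 8)
  p**4 + 2p**3 + p**2 + 2p = ((1/4)p)(4p**3 + 8p**2 + 4p + 8) + (0)
Last nonzero remainder: 4p**3 + 8p**2 + 4p + 8. Dividing through by 4 gives the monic gcd p**3 + 2p**2 + p + 2.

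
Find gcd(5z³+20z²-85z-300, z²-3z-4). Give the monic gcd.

z-4

Repeated division with remainder:
  5z³+20z²-85z-300 = (5z+35)(z²-3z-4) + (40z-160)
  z²-3z-4 = ((1/40)z+1/40)(40z-160) + (0)
Last nonzero remainder: 40z-160. Dividing through by 40 gives the monic gcd z-4.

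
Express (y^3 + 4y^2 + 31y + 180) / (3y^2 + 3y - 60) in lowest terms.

(y^2 - y + 36)/(3y - 12)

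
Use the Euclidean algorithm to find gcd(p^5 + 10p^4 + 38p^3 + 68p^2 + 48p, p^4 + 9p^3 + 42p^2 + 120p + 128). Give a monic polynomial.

Apply the Euclidean algorithm:
  p^5 + 10p^4 + 38p^3 + 68p^2 + 48p = (p + 1)(p^4 + 9p^3 + 42p^2 + 120p + 128) + (-13p^3 - 94p^2 - 200p - 128)
  p^4 + 9p^3 + 42p^2 + 120p + 128 = (-(1/13)p - 23/169)(-13p^3 - 94p^2 - 200p - 128) + ((2336/169)p^2 + (14016/169)p + 18688/169)
  -13p^3 - 94p^2 - 200p - 128 = (-(2197/2336)p - 169/146)((2336/169)p^2 + (14016/169)p + 18688/169) + (0)
Last nonzero remainder: (2336/169)p^2 + (14016/169)p + 18688/169. Dividing through by 2336/169 gives the monic gcd p^2 + 6p + 8.

p^2 + 6p + 8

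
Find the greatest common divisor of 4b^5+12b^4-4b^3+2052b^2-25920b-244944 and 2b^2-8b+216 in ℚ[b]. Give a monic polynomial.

b^2-4b+108

Euclidean algorithm in ℚ[b]:
  4b^5+12b^4-4b^3+2052b^2-25920b-244944 = (2b^3+14b^2-162b-1134)(2b^2-8b+216) + (0)
Last nonzero remainder: 2b^2-8b+216. Dividing through by 2 gives the monic gcd b^2-4b+108.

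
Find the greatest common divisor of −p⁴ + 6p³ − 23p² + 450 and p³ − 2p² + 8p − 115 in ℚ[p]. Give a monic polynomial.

p − 5

Repeated division with remainder:
  −p⁴ + 6p³ − 23p² + 450 = (−p + 4)(p³ − 2p² + 8p − 115) + (−7p² − 147p + 910)
  p³ − 2p² + 8p − 115 = (−(1/7)p + 23/7)(−7p² − 147p + 910) + (621p − 3105)
  −7p² − 147p + 910 = (−(7/621)p − 182/621)(621p − 3105) + (0)
Last nonzero remainder: 621p − 3105. Dividing through by 621 gives the monic gcd p − 5.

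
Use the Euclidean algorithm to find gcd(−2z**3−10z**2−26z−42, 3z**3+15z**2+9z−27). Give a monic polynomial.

z+3

By polynomial division,
  −2z**3−10z**2−26z−42 = (−2/3)(3z**3+15z**2+9z−27) + (−20z−60)
  3z**3+15z**2+9z−27 = (−(3/20)z**2−(3/10)z+9/20)(−20z−60) + (0)
Last nonzero remainder: −20z−60. Dividing through by −20 gives the monic gcd z+3.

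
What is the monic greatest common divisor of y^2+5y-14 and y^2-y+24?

1

Repeated division with remainder:
  y^2+5y-14 = (y^2-y+24) + (6y-38)
  y^2-y+24 = ((1/6)y+8/9)(6y-38) + (520/9)
  6y-38 = ((27/260)y-171/260)(520/9) + (0)
The last nonzero remainder is the constant 520/9, so the polynomials are coprime and gcd = 1.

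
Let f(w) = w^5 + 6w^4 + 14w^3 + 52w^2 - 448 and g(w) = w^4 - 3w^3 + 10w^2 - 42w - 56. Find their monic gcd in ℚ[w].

w^2 + 14

By polynomial division,
  w^5 + 6w^4 + 14w^3 + 52w^2 - 448 = (w + 9)(w^4 - 3w^3 + 10w^2 - 42w - 56) + (31w^3 + 4w^2 + 434w + 56)
  w^4 - 3w^3 + 10w^2 - 42w - 56 = ((1/31)w - 97/961)(31w^3 + 4w^2 + 434w + 56) + (-(3456/961)w^2 - 48384/961)
  31w^3 + 4w^2 + 434w + 56 = (-(29791/3456)w - 961/864)(-(3456/961)w^2 - 48384/961) + (0)
Last nonzero remainder: -(3456/961)w^2 - 48384/961. Dividing through by -3456/961 gives the monic gcd w^2 + 14.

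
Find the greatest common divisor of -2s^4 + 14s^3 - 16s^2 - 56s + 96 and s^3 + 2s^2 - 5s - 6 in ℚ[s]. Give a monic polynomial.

s - 2

Repeated division with remainder:
  -2s^4 + 14s^3 - 16s^2 - 56s + 96 = (-2s + 18)(s^3 + 2s^2 - 5s - 6) + (-62s^2 + 22s + 204)
  s^3 + 2s^2 - 5s - 6 = (-(1/62)s - 73/1922)(-62s^2 + 22s + 204) + (-(840/961)s + 1680/961)
  -62s^2 + 22s + 204 = ((29791/420)s + 16337/140)(-(840/961)s + 1680/961) + (0)
Last nonzero remainder: -(840/961)s + 1680/961. Dividing through by -840/961 gives the monic gcd s - 2.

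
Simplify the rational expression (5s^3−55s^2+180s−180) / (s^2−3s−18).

Euclidean algorithm in ℚ[s]:
  5s^3−55s^2+180s−180 = (5s−40)(s^2−3s−18) + (150s−900)
  s^2−3s−18 = ((1/150)s+1/50)(150s−900) + (0)
Last nonzero remainder: 150s−900. Dividing through by 150 gives the monic gcd s−6.
Cancel s−6 from numerator and denominator to get the reduced form.

(5s^2−25s+30)/(s+3)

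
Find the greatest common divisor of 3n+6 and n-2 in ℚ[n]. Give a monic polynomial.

1

Euclidean algorithm in ℚ[n]:
  3n+6 = (3)(n-2) + (12)
  n-2 = ((1/12)n-1/6)(12) + (0)
The last nonzero remainder is the constant 12, so the polynomials are coprime and gcd = 1.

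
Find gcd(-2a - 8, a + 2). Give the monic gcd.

By polynomial division,
  -2a - 8 = (-2)(a + 2) + (-4)
  a + 2 = (-(1/4)a - 1/2)(-4) + (0)
The last nonzero remainder is the constant -4, so the polynomials are coprime and gcd = 1.

1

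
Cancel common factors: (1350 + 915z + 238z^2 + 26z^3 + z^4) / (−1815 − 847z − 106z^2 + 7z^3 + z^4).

(90 + 19z + z^2)/(−121 + z^2)

By polynomial division,
  z^4 + 26z^3 + 238z^2 + 915z + 1350 = (z^4 + 7z^3 − 106z^2 − 847z − 1815) + (19z^3 + 344z^2 + 1762z + 3165)
  z^4 + 7z^3 − 106z^2 − 847z − 1815 = ((1/19)z − 211/361)(19z^3 + 344z^2 + 1762z + 3165) + ((840/361)z^2 + (5880/361)z + 12600/361)
  19z^3 + 344z^2 + 1762z + 3165 = ((6859/840)z + 76171/840)((840/361)z^2 + (5880/361)z + 12600/361) + (0)
Last nonzero remainder: (840/361)z^2 + (5880/361)z + 12600/361. Dividing through by 840/361 gives the monic gcd z^2 + 7z + 15.
Cancel z^2 + 7z + 15 from numerator and denominator to get the reduced form.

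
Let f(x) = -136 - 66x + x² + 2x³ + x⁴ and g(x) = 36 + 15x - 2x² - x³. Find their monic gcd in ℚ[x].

Euclidean algorithm in ℚ[x]:
  x⁴ + 2x³ + x² - 66x - 136 = (-x)(-x³ - 2x² + 15x + 36) + (16x² - 30x - 136)
  -x³ - 2x² + 15x + 36 = (-(1/16)x - 31/128)(16x² - 30x - 136) + (-(49/64)x + 49/16)
  16x² - 30x - 136 = (-(1024/49)x - 2176/49)(-(49/64)x + 49/16) + (0)
Last nonzero remainder: -(49/64)x + 49/16. Dividing through by -49/64 gives the monic gcd x - 4.

-4 + x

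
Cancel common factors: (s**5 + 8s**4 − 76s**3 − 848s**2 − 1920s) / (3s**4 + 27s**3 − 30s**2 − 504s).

(s**3 + 2s**2 − 88s − 320)/(3s**2 + 9s − 84)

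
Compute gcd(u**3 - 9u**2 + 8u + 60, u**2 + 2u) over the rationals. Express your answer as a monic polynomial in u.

Repeated division with remainder:
  u**3 - 9u**2 + 8u + 60 = (u - 11)(u**2 + 2u) + (30u + 60)
  u**2 + 2u = ((1/30)u)(30u + 60) + (0)
Last nonzero remainder: 30u + 60. Dividing through by 30 gives the monic gcd u + 2.

u + 2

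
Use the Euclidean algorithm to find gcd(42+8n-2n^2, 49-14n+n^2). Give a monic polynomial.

Apply the Euclidean algorithm:
  -2n^2+8n+42 = (-2)(n^2-14n+49) + (-20n+140)
  n^2-14n+49 = (-(1/20)n+7/20)(-20n+140) + (0)
Last nonzero remainder: -20n+140. Dividing through by -20 gives the monic gcd n-7.

-7+n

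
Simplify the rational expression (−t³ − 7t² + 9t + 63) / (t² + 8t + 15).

(−t² − 4t + 21)/(t + 5)

Euclidean algorithm in ℚ[t]:
  −t³ − 7t² + 9t + 63 = (−t + 1)(t² + 8t + 15) + (16t + 48)
  t² + 8t + 15 = ((1/16)t + 5/16)(16t + 48) + (0)
Last nonzero remainder: 16t + 48. Dividing through by 16 gives the monic gcd t + 3.
Cancel t + 3 from numerator and denominator to get the reduced form.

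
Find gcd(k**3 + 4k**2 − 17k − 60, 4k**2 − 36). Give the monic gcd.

Apply the Euclidean algorithm:
  k**3 + 4k**2 − 17k − 60 = ((1/4)k + 1)(4k**2 − 36) + (−8k − 24)
  4k**2 − 36 = (−(1/2)k + 3/2)(−8k − 24) + (0)
Last nonzero remainder: −8k − 24. Dividing through by −8 gives the monic gcd k + 3.

k + 3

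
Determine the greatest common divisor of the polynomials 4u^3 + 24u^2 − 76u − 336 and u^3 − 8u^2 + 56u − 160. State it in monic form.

u − 4

By polynomial division,
  4u^3 + 24u^2 − 76u − 336 = (4)(u^3 − 8u^2 + 56u − 160) + (56u^2 − 300u + 304)
  u^3 − 8u^2 + 56u − 160 = ((1/56)u − 37/784)(56u^2 − 300u + 304) + ((7137/196)u − 7137/49)
  56u^2 − 300u + 304 = ((10976/7137)u − 14896/7137)((7137/196)u − 7137/49) + (0)
Last nonzero remainder: (7137/196)u − 7137/49. Dividing through by 7137/196 gives the monic gcd u − 4.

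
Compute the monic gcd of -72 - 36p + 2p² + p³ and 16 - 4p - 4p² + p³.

2 + p

Apply the Euclidean algorithm:
  p³ + 2p² - 36p - 72 = (p³ - 4p² - 4p + 16) + (6p² - 32p - 88)
  p³ - 4p² - 4p + 16 = ((1/6)p + 2/9)(6p² - 32p - 88) + ((160/9)p + 320/9)
  6p² - 32p - 88 = ((27/80)p - 99/40)((160/9)p + 320/9) + (0)
Last nonzero remainder: (160/9)p + 320/9. Dividing through by 160/9 gives the monic gcd p + 2.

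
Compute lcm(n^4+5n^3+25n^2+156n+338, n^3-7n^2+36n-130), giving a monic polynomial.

n^5+31n^2-442n-1690

Apply the Euclidean algorithm:
  n^4+5n^3+25n^2+156n+338 = (n+12)(n^3-7n^2+36n-130) + (73n^2-146n+1898)
  n^3-7n^2+36n-130 = ((1/73)n-5/73)(73n^2-146n+1898) + (0)
Last nonzero remainder: 73n^2-146n+1898. Dividing through by 73 gives the monic gcd n^2-2n+26.
Then lcm(f, g) = f·g / gcd(f, g); expanding and making the result monic gives the answer.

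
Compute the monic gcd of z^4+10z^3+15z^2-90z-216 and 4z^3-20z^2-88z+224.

z+4

By polynomial division,
  z^4+10z^3+15z^2-90z-216 = ((1/4)z+15/4)(4z^3-20z^2-88z+224) + (112z^2+184z-1056)
  4z^3-20z^2-88z+224 = ((1/28)z-93/392)(112z^2+184z-1056) + (-(325/49)z-1300/49)
  112z^2+184z-1056 = (-(5488/325)z+12936/325)(-(325/49)z-1300/49) + (0)
Last nonzero remainder: -(325/49)z-1300/49. Dividing through by -325/49 gives the monic gcd z+4.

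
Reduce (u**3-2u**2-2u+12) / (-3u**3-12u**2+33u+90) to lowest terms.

(-u**2+4u-6)/(3u**2+6u-45)

Euclidean algorithm in ℚ[u]:
  u**3-2u**2-2u+12 = (-1/3)(-3u**3-12u**2+33u+90) + (-6u**2+9u+42)
  -3u**3-12u**2+33u+90 = ((1/2)u+11/4)(-6u**2+9u+42) + (-(51/4)u-51/2)
  -6u**2+9u+42 = ((8/17)u-28/17)(-(51/4)u-51/2) + (0)
Last nonzero remainder: -(51/4)u-51/2. Dividing through by -51/4 gives the monic gcd u+2.
Cancel u+2 from numerator and denominator to get the reduced form.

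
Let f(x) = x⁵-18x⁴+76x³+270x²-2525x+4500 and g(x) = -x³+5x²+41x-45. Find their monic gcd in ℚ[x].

x²-4x-45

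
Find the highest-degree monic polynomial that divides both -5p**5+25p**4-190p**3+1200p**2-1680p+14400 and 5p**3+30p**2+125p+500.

Repeated division with remainder:
  -5p**5+25p**4-190p**3+1200p**2-1680p+14400 = (-p**2+11p-79)(5p**3+30p**2+125p+500) + (2695p**2+2695p+53900)
  5p**3+30p**2+125p+500 = ((1/539)p+5/539)(2695p**2+2695p+53900) + (0)
Last nonzero remainder: 2695p**2+2695p+53900. Dividing through by 2695 gives the monic gcd p**2+p+20.

p**2+p+20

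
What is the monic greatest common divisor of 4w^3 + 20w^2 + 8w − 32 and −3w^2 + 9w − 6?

By polynomial division,
  4w^3 + 20w^2 + 8w − 32 = (−(4/3)w − 32/3)(−3w^2 + 9w − 6) + (96w − 96)
  −3w^2 + 9w − 6 = (−(1/32)w + 1/16)(96w − 96) + (0)
Last nonzero remainder: 96w − 96. Dividing through by 96 gives the monic gcd w − 1.

w − 1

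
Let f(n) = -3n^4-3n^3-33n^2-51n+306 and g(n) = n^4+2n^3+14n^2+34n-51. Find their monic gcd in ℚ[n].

n^3+3n^2+17n+51

Apply the Euclidean algorithm:
  -3n^4-3n^3-33n^2-51n+306 = (-3)(n^4+2n^3+14n^2+34n-51) + (3n^3+9n^2+51n+153)
  n^4+2n^3+14n^2+34n-51 = ((1/3)n-1/3)(3n^3+9n^2+51n+153) + (0)
Last nonzero remainder: 3n^3+9n^2+51n+153. Dividing through by 3 gives the monic gcd n^3+3n^2+17n+51.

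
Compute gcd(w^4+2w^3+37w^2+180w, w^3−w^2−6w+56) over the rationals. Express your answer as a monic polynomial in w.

w+4

Euclidean algorithm in ℚ[w]:
  w^4+2w^3+37w^2+180w = (w+3)(w^3−w^2−6w+56) + (46w^2+142w−168)
  w^3−w^2−6w+56 = ((1/46)w−47/529)(46w^2+142w−168) + ((5432/529)w+21728/529)
  46w^2+142w−168 = ((12167/2716)w−1587/388)((5432/529)w+21728/529) + (0)
Last nonzero remainder: (5432/529)w+21728/529. Dividing through by 5432/529 gives the monic gcd w+4.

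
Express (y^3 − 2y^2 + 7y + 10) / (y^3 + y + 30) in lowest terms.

Repeated division with remainder:
  y^3 − 2y^2 + 7y + 10 = (y^3 + y + 30) + (−2y^2 + 6y − 20)
  y^3 + y + 30 = (−(1/2)y − 3/2)(−2y^2 + 6y − 20) + (0)
Last nonzero remainder: −2y^2 + 6y − 20. Dividing through by −2 gives the monic gcd y^2 − 3y + 10.
Cancel y^2 − 3y + 10 from numerator and denominator to get the reduced form.

(y + 1)/(y + 3)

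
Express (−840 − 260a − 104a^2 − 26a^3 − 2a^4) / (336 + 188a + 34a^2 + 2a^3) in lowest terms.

(−10 − a^2)/(4 + a)

Repeated division with remainder:
  −2a^4 − 26a^3 − 104a^2 − 260a − 840 = (−a + 4)(2a^3 + 34a^2 + 188a + 336) + (−52a^2 − 676a − 2184)
  2a^3 + 34a^2 + 188a + 336 = (−(1/26)a − 2/13)(−52a^2 − 676a − 2184) + (0)
Last nonzero remainder: −52a^2 − 676a − 2184. Dividing through by −52 gives the monic gcd a^2 + 13a + 42.
Cancel a^2 + 13a + 42 from numerator and denominator to get the reduced form.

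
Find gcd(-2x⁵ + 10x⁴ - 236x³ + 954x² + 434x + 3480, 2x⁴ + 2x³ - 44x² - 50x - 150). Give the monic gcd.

By polynomial division,
  -2x⁵ + 10x⁴ - 236x³ + 954x² + 434x + 3480 = (-x + 6)(2x⁴ + 2x³ - 44x² - 50x - 150) + (-292x³ + 1168x² + 584x + 4380)
  2x⁴ + 2x³ - 44x² - 50x - 150 = (-(1/146)x - 5/146)(-292x³ + 1168x² + 584x + 4380) + (0)
Last nonzero remainder: -292x³ + 1168x² + 584x + 4380. Dividing through by -292 gives the monic gcd x³ - 4x² - 2x - 15.

x³ - 4x² - 2x - 15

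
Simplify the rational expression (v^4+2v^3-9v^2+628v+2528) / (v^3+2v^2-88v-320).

(v^2-10v+79)/(v-10)

Repeated division with remainder:
  v^4+2v^3-9v^2+628v+2528 = (v)(v^3+2v^2-88v-320) + (79v^2+948v+2528)
  v^3+2v^2-88v-320 = ((1/79)v-10/79)(79v^2+948v+2528) + (0)
Last nonzero remainder: 79v^2+948v+2528. Dividing through by 79 gives the monic gcd v^2+12v+32.
Cancel v^2+12v+32 from numerator and denominator to get the reduced form.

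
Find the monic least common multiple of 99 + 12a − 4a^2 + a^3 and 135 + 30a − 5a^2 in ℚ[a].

Repeated division with remainder:
  a^3 − 4a^2 + 12a + 99 = (−(1/5)a − 2/5)(−5a^2 + 30a + 135) + (51a + 153)
  −5a^2 + 30a + 135 = (−(5/51)a + 15/17)(51a + 153) + (0)
Last nonzero remainder: 51a + 153. Dividing through by 51 gives the monic gcd a + 3.
Then lcm(f, g) = f·g / gcd(f, g); expanding and making the result monic gives the answer.

−891 − 9a + 48a^2 − 13a^3 + a^4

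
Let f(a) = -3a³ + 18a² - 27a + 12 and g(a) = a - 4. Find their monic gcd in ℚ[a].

a - 4

Repeated division with remainder:
  -3a³ + 18a² - 27a + 12 = (-3a² + 6a - 3)(a - 4) + (0)
The last nonzero remainder a - 4 is already monic.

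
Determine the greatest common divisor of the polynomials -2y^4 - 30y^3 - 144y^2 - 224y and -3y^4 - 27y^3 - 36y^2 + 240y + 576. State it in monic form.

By polynomial division,
  -2y^4 - 30y^3 - 144y^2 - 224y = (2/3)(-3y^4 - 27y^3 - 36y^2 + 240y + 576) + (-12y^3 - 120y^2 - 384y - 384)
  -3y^4 - 27y^3 - 36y^2 + 240y + 576 = ((1/4)y - 1/4)(-12y^3 - 120y^2 - 384y - 384) + (30y^2 + 240y + 480)
  -12y^3 - 120y^2 - 384y - 384 = (-(2/5)y - 4/5)(30y^2 + 240y + 480) + (0)
Last nonzero remainder: 30y^2 + 240y + 480. Dividing through by 30 gives the monic gcd y^2 + 8y + 16.

y^2 + 8y + 16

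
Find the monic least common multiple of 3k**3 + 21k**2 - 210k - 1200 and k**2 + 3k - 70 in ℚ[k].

Repeated division with remainder:
  3k**3 + 21k**2 - 210k - 1200 = (3k + 12)(k**2 + 3k - 70) + (-36k - 360)
  k**2 + 3k - 70 = (-(1/36)k + 7/36)(-36k - 360) + (0)
Last nonzero remainder: -36k - 360. Dividing through by -36 gives the monic gcd k + 10.
Then lcm(f, g) = f·g / gcd(f, g); expanding and making the result monic gives the answer.

k**4 - 119k**2 + 90k + 2800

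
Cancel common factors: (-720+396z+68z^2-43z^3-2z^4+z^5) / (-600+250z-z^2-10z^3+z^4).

Repeated division with remainder:
  z^5-2z^4-43z^3+68z^2+396z-720 = (z+8)(z^4-10z^3-z^2+250z-600) + (38z^3-174z^2-1004z+4080)
  z^4-10z^3-z^2+250z-600 = ((1/38)z-103/722)(38z^3-174z^2-1004z+4080) + ((216/361)z^2-(216/361)z-6480/361)
  38z^3-174z^2-1004z+4080 = ((6859/108)z-6137/27)((216/361)z^2-(216/361)z-6480/361) + (0)
Last nonzero remainder: (216/361)z^2-(216/361)z-6480/361. Dividing through by 216/361 gives the monic gcd z^2-z-30.
Cancel z^2-z-30 from numerator and denominator to get the reduced form.

(24-14z-z^2+z^3)/(20-9z+z^2)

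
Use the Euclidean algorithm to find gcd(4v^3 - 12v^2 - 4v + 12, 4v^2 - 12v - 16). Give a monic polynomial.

v + 1

Apply the Euclidean algorithm:
  4v^3 - 12v^2 - 4v + 12 = (v)(4v^2 - 12v - 16) + (12v + 12)
  4v^2 - 12v - 16 = ((1/3)v - 4/3)(12v + 12) + (0)
Last nonzero remainder: 12v + 12. Dividing through by 12 gives the monic gcd v + 1.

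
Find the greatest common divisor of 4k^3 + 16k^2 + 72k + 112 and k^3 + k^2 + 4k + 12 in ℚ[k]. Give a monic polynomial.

k + 2

Apply the Euclidean algorithm:
  4k^3 + 16k^2 + 72k + 112 = (4)(k^3 + k^2 + 4k + 12) + (12k^2 + 56k + 64)
  k^3 + k^2 + 4k + 12 = ((1/12)k - 11/36)(12k^2 + 56k + 64) + ((142/9)k + 284/9)
  12k^2 + 56k + 64 = ((54/71)k + 144/71)((142/9)k + 284/9) + (0)
Last nonzero remainder: (142/9)k + 284/9. Dividing through by 142/9 gives the monic gcd k + 2.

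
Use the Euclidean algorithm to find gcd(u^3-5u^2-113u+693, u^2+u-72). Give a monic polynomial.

Apply the Euclidean algorithm:
  u^3-5u^2-113u+693 = (u-6)(u^2+u-72) + (-35u+261)
  u^2+u-72 = (-(1/35)u-296/1225)(-35u+261) + (-10944/1225)
  -35u+261 = ((42875/10944)u-35525/1216)(-10944/1225) + (0)
The last nonzero remainder is the constant -10944/1225, so the polynomials are coprime and gcd = 1.

1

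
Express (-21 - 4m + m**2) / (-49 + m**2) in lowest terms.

(3 + m)/(7 + m)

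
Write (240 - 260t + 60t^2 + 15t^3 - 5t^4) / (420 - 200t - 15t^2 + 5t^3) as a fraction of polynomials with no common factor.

(-24 + 14t + t^2 - t^3)/(-42 - t + t^2)

Euclidean algorithm in ℚ[t]:
  -5t^4 + 15t^3 + 60t^2 - 260t + 240 = (-t)(5t^3 - 15t^2 - 200t + 420) + (-140t^2 + 160t + 240)
  5t^3 - 15t^2 - 200t + 420 = (-(1/28)t + 13/196)(-140t^2 + 160t + 240) + (-(9900/49)t + 19800/49)
  -140t^2 + 160t + 240 = ((343/495)t + 98/165)(-(9900/49)t + 19800/49) + (0)
Last nonzero remainder: -(9900/49)t + 19800/49. Dividing through by -9900/49 gives the monic gcd t - 2.
Cancel t - 2 from numerator and denominator to get the reduced form.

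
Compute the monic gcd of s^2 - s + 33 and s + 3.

1

Repeated division with remainder:
  s^2 - s + 33 = (s - 4)(s + 3) + (45)
  s + 3 = ((1/45)s + 1/15)(45) + (0)
The last nonzero remainder is the constant 45, so the polynomials are coprime and gcd = 1.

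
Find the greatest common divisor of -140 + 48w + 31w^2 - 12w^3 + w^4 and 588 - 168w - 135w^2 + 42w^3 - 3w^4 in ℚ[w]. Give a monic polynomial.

28 - 4w - 7w^2 + w^3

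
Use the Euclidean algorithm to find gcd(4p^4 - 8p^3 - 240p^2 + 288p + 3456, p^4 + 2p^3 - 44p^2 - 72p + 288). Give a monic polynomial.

Euclidean algorithm in ℚ[p]:
  4p^4 - 8p^3 - 240p^2 + 288p + 3456 = (4)(p^4 + 2p^3 - 44p^2 - 72p + 288) + (-16p^3 - 64p^2 + 576p + 2304)
  p^4 + 2p^3 - 44p^2 - 72p + 288 = (-(1/16)p + 1/8)(-16p^3 - 64p^2 + 576p + 2304) + (0)
Last nonzero remainder: -16p^3 - 64p^2 + 576p + 2304. Dividing through by -16 gives the monic gcd p^3 + 4p^2 - 36p - 144.

p^3 + 4p^2 - 36p - 144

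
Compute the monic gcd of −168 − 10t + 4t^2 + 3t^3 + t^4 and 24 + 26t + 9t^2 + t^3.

4 + t

Euclidean algorithm in ℚ[t]:
  t^4 + 3t^3 + 4t^2 − 10t − 168 = (t − 6)(t^3 + 9t^2 + 26t + 24) + (32t^2 + 122t − 24)
  t^3 + 9t^2 + 26t + 24 = ((1/32)t + 83/512)(32t^2 + 122t − 24) + ((1785/256)t + 1785/64)
  32t^2 + 122t − 24 = ((8192/1785)t − 512/595)((1785/256)t + 1785/64) + (0)
Last nonzero remainder: (1785/256)t + 1785/64. Dividing through by 1785/256 gives the monic gcd t + 4.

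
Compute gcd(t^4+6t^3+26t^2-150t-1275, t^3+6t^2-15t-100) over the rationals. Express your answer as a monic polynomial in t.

Euclidean algorithm in ℚ[t]:
  t^4+6t^3+26t^2-150t-1275 = (t)(t^3+6t^2-15t-100) + (41t^2-50t-1275)
  t^3+6t^2-15t-100 = ((1/41)t+296/1681)(41t^2-50t-1275) + ((41860/1681)t+209300/1681)
  41t^2-50t-1275 = ((68921/41860)t-85731/8372)((41860/1681)t+209300/1681) + (0)
Last nonzero remainder: (41860/1681)t+209300/1681. Dividing through by 41860/1681 gives the monic gcd t+5.

t+5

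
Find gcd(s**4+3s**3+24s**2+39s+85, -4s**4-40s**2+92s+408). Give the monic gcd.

s**2+s+17

By polynomial division,
  s**4+3s**3+24s**2+39s+85 = (-1/4)(-4s**4-40s**2+92s+408) + (3s**3+14s**2+62s+187)
  -4s**4-40s**2+92s+408 = (-(4/3)s+56/9)(3s**3+14s**2+62s+187) + (-(400/9)s**2-(400/9)s-6800/9)
  3s**3+14s**2+62s+187 = (-(27/400)s-99/400)(-(400/9)s**2-(400/9)s-6800/9) + (0)
Last nonzero remainder: -(400/9)s**2-(400/9)s-6800/9. Dividing through by -400/9 gives the monic gcd s**2+s+17.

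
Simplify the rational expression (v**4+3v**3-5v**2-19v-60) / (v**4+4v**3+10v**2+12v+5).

(v**2+v-12)/(v**2+2v+1)

By polynomial division,
  v**4+3v**3-5v**2-19v-60 = (v**4+4v**3+10v**2+12v+5) + (-v**3-15v**2-31v-65)
  v**4+4v**3+10v**2+12v+5 = (-v+11)(-v**3-15v**2-31v-65) + (144v**2+288v+720)
  -v**3-15v**2-31v-65 = (-(1/144)v-13/144)(144v**2+288v+720) + (0)
Last nonzero remainder: 144v**2+288v+720. Dividing through by 144 gives the monic gcd v**2+2v+5.
Cancel v**2+2v+5 from numerator and denominator to get the reduced form.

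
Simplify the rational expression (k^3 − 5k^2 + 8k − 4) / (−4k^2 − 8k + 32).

Apply the Euclidean algorithm:
  k^3 − 5k^2 + 8k − 4 = (−(1/4)k + 7/4)(−4k^2 − 8k + 32) + (30k − 60)
  −4k^2 − 8k + 32 = (−(2/15)k − 8/15)(30k − 60) + (0)
Last nonzero remainder: 30k − 60. Dividing through by 30 gives the monic gcd k − 2.
Cancel k − 2 from numerator and denominator to get the reduced form.

(−k^2 + 3k − 2)/(4k + 16)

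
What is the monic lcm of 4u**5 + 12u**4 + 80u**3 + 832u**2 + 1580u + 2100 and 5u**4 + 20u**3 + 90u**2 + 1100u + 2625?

Euclidean algorithm in ℚ[u]:
  4u**5 + 12u**4 + 80u**3 + 832u**2 + 1580u + 2100 = ((4/5)u - 4/5)(5u**4 + 20u**3 + 90u**2 + 1100u + 2625) + (24u**3 + 24u**2 + 360u + 4200)
  5u**4 + 20u**3 + 90u**2 + 1100u + 2625 = ((5/24)u + 5/8)(24u**3 + 24u**2 + 360u + 4200) + (0)
Last nonzero remainder: 24u**3 + 24u**2 + 360u + 4200. Dividing through by 24 gives the monic gcd u**3 + u**2 + 15u + 175.
Then lcm(f, g) = f·g / gcd(f, g); expanding and making the result monic gives the answer.

u**6 + 6u**5 + 29u**4 + 268u**3 + 1019u**2 + 1710u + 1575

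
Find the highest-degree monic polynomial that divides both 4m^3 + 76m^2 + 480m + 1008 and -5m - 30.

m + 6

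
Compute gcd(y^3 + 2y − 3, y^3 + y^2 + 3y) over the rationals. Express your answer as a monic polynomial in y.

y^2 + y + 3

Apply the Euclidean algorithm:
  y^3 + 2y − 3 = (y^3 + y^2 + 3y) + (−y^2 − y − 3)
  y^3 + y^2 + 3y = (−y)(−y^2 − y − 3) + (0)
Last nonzero remainder: −y^2 − y − 3. Dividing through by −1 gives the monic gcd y^2 + y + 3.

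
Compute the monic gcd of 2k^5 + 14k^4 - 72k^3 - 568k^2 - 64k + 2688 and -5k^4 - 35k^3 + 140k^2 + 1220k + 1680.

Euclidean algorithm in ℚ[k]:
  2k^5 + 14k^4 - 72k^3 - 568k^2 - 64k + 2688 = (-(2/5)k)(-5k^4 - 35k^3 + 140k^2 + 1220k + 1680) + (-16k^3 - 80k^2 + 608k + 2688)
  -5k^4 - 35k^3 + 140k^2 + 1220k + 1680 = ((5/16)k + 5/8)(-16k^3 - 80k^2 + 608k + 2688) + (0)
Last nonzero remainder: -16k^3 - 80k^2 + 608k + 2688. Dividing through by -16 gives the monic gcd k^3 + 5k^2 - 38k - 168.

k^3 + 5k^2 - 38k - 168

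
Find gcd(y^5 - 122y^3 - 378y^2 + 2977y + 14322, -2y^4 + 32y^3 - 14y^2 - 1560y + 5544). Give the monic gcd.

y^3 - 10y^2 - 53y + 462

Euclidean algorithm in ℚ[y]:
  y^5 - 122y^3 - 378y^2 + 2977y + 14322 = (-(1/2)y - 8)(-2y^4 + 32y^3 - 14y^2 - 1560y + 5544) + (127y^3 - 1270y^2 - 6731y + 58674)
  -2y^4 + 32y^3 - 14y^2 - 1560y + 5544 = (-(2/127)y + 12/127)(127y^3 - 1270y^2 - 6731y + 58674) + (0)
Last nonzero remainder: 127y^3 - 1270y^2 - 6731y + 58674. Dividing through by 127 gives the monic gcd y^3 - 10y^2 - 53y + 462.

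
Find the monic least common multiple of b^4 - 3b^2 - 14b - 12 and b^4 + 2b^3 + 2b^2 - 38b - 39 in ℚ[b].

b^6 + 4b^5 + 10b^4 - 26b^3 - 107b^2 - 230b - 156

By polynomial division,
  b^4 - 3b^2 - 14b - 12 = (b^4 + 2b^3 + 2b^2 - 38b - 39) + (-2b^3 - 5b^2 + 24b + 27)
  b^4 + 2b^3 + 2b^2 - 38b - 39 = (-(1/2)b + 1/4)(-2b^3 - 5b^2 + 24b + 27) + ((61/4)b^2 - (61/2)b - 183/4)
  -2b^3 - 5b^2 + 24b + 27 = (-(8/61)b - 36/61)((61/4)b^2 - (61/2)b - 183/4) + (0)
Last nonzero remainder: (61/4)b^2 - (61/2)b - 183/4. Dividing through by 61/4 gives the monic gcd b^2 - 2b - 3.
Then lcm(f, g) = f·g / gcd(f, g); expanding and making the result monic gives the answer.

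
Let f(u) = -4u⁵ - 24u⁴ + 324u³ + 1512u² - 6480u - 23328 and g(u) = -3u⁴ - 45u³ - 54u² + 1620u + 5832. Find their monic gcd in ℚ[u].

u³ + 9u² - 36u - 324

Repeated division with remainder:
  -4u⁵ - 24u⁴ + 324u³ + 1512u² - 6480u - 23328 = ((4/3)u - 12)(-3u⁴ - 45u³ - 54u² + 1620u + 5832) + (-144u³ - 1296u² + 5184u + 46656)
  -3u⁴ - 45u³ - 54u² + 1620u + 5832 = ((1/48)u + 1/8)(-144u³ - 1296u² + 5184u + 46656) + (0)
Last nonzero remainder: -144u³ - 1296u² + 5184u + 46656. Dividing through by -144 gives the monic gcd u³ + 9u² - 36u - 324.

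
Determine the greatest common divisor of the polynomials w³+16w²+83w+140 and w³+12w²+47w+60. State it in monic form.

w²+9w+20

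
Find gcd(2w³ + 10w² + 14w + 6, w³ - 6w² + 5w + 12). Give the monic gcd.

w + 1

Repeated division with remainder:
  2w³ + 10w² + 14w + 6 = (2)(w³ - 6w² + 5w + 12) + (22w² + 4w - 18)
  w³ - 6w² + 5w + 12 = ((1/22)w - 34/121)(22w² + 4w - 18) + ((840/121)w + 840/121)
  22w² + 4w - 18 = ((1331/420)w - 363/140)((840/121)w + 840/121) + (0)
Last nonzero remainder: (840/121)w + 840/121. Dividing through by 840/121 gives the monic gcd w + 1.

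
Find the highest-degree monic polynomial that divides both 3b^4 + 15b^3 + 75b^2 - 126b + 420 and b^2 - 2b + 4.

Apply the Euclidean algorithm:
  3b^4 + 15b^3 + 75b^2 - 126b + 420 = (3b^2 + 21b + 105)(b^2 - 2b + 4) + (0)
The last nonzero remainder b^2 - 2b + 4 is already monic.

b^2 - 2b + 4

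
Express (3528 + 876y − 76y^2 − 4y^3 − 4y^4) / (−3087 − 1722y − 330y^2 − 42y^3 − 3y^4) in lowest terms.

(−24 + 4y)/(21 + 3y)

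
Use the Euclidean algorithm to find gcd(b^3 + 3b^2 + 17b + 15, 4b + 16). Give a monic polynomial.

1

Euclidean algorithm in ℚ[b]:
  b^3 + 3b^2 + 17b + 15 = ((1/4)b^2 − (1/4)b + 21/4)(4b + 16) + (−69)
  4b + 16 = (−(4/69)b − 16/69)(−69) + (0)
The last nonzero remainder is the constant −69, so the polynomials are coprime and gcd = 1.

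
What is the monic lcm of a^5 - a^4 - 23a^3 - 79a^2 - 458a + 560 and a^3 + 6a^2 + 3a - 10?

a^6 + a^5 - 25a^4 - 125a^3 - 616a^2 - 356a + 1120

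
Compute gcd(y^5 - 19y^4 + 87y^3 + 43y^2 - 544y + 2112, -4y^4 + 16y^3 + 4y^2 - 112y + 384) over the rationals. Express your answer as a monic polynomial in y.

y^3 - y + 24

Apply the Euclidean algorithm:
  y^5 - 19y^4 + 87y^3 + 43y^2 - 544y + 2112 = (-(1/4)y + 15/4)(-4y^4 + 16y^3 + 4y^2 - 112y + 384) + (28y^3 - 28y + 672)
  -4y^4 + 16y^3 + 4y^2 - 112y + 384 = (-(1/7)y + 4/7)(28y^3 - 28y + 672) + (0)
Last nonzero remainder: 28y^3 - 28y + 672. Dividing through by 28 gives the monic gcd y^3 - y + 24.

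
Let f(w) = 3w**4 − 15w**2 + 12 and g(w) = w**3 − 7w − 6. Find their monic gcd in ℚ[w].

By polynomial division,
  3w**4 − 15w**2 + 12 = (3w)(w**3 − 7w − 6) + (6w**2 + 18w + 12)
  w**3 − 7w − 6 = ((1/6)w − 1/2)(6w**2 + 18w + 12) + (0)
Last nonzero remainder: 6w**2 + 18w + 12. Dividing through by 6 gives the monic gcd w**2 + 3w + 2.

w**2 + 3w + 2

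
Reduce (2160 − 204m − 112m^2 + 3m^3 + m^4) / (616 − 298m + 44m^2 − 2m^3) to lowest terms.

(540 + 84m − 7m^2 − m^3)/(154 − 36m + 2m^2)

By polynomial division,
  m^4 + 3m^3 − 112m^2 − 204m + 2160 = (−(1/2)m − 25/2)(−2m^3 + 44m^2 − 298m + 616) + (289m^2 − 3621m + 9860)
  −2m^3 + 44m^2 − 298m + 616 = (−(2/289)m + 322/4913)(289m^2 − 3621m + 9860) + ((2184/289)m − 8736/289)
  289m^2 − 3621m + 9860 = ((83521/2184)m − 712385/2184)((2184/289)m − 8736/289) + (0)
Last nonzero remainder: (2184/289)m − 8736/289. Dividing through by 2184/289 gives the monic gcd m − 4.
Cancel m − 4 from numerator and denominator to get the reduced form.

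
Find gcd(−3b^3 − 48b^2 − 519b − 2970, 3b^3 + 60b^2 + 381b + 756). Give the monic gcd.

b + 9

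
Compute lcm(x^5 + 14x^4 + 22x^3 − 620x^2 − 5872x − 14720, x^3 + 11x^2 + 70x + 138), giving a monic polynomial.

x^6 + 17x^5 + 64x^4 − 554x^3 − 7732x^2 − 32336x − 44160

Repeated division with remainder:
  x^5 + 14x^4 + 22x^3 − 620x^2 − 5872x − 14720 = (x^2 + 3x − 81)(x^3 + 11x^2 + 70x + 138) + (−77x^2 − 616x − 3542)
  x^3 + 11x^2 + 70x + 138 = (−(1/77)x − 3/77)(−77x^2 − 616x − 3542) + (0)
Last nonzero remainder: −77x^2 − 616x − 3542. Dividing through by −77 gives the monic gcd x^2 + 8x + 46.
Then lcm(f, g) = f·g / gcd(f, g); expanding and making the result monic gives the answer.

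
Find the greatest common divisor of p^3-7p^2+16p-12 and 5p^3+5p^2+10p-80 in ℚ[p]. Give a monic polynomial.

Repeated division with remainder:
  p^3-7p^2+16p-12 = (1/5)(5p^3+5p^2+10p-80) + (-8p^2+14p+4)
  5p^3+5p^2+10p-80 = (-(5/8)p-55/32)(-8p^2+14p+4) + ((585/16)p-585/8)
  -8p^2+14p+4 = (-(128/585)p-32/585)((585/16)p-585/8) + (0)
Last nonzero remainder: (585/16)p-585/8. Dividing through by 585/16 gives the monic gcd p-2.

p-2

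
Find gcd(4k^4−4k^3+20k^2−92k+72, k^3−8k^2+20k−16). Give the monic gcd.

Apply the Euclidean algorithm:
  4k^4−4k^3+20k^2−92k+72 = (4k+28)(k^3−8k^2+20k−16) + (164k^2−588k+520)
  k^3−8k^2+20k−16 = ((1/164)k−181/6724)(164k^2−588k+520) + ((1683/1681)k−3366/1681)
  164k^2−588k+520 = ((275684/1683)k−437060/1683)((1683/1681)k−3366/1681) + (0)
Last nonzero remainder: (1683/1681)k−3366/1681. Dividing through by 1683/1681 gives the monic gcd k−2.

k−2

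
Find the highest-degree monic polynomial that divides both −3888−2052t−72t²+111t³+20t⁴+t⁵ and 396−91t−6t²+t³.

Apply the Euclidean algorithm:
  t⁵+20t⁴+111t³−72t²−2052t−3888 = (t²+26t+358)(t³−6t²−91t+396) + (4046t²+20230t−145656)
  t³−6t²−91t+396 = ((1/4046)t−11/4046)(4046t²+20230t−145656) + (0)
Last nonzero remainder: 4046t²+20230t−145656. Dividing through by 4046 gives the monic gcd t²+5t−36.

−36+5t+t²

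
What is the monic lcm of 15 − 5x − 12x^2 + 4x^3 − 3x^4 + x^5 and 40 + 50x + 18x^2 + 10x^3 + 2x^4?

60 − 5x − 53x^2 + 4x^3 − 8x^4 + x^5 + x^6

Apply the Euclidean algorithm:
  x^5 − 3x^4 + 4x^3 − 12x^2 − 5x + 15 = ((1/2)x − 4)(2x^4 + 10x^3 + 18x^2 + 50x + 40) + (35x^3 + 35x^2 + 175x + 175)
  2x^4 + 10x^3 + 18x^2 + 50x + 40 = ((2/35)x + 8/35)(35x^3 + 35x^2 + 175x + 175) + (0)
Last nonzero remainder: 35x^3 + 35x^2 + 175x + 175. Dividing through by 35 gives the monic gcd x^3 + x^2 + 5x + 5.
Then lcm(f, g) = f·g / gcd(f, g); expanding and making the result monic gives the answer.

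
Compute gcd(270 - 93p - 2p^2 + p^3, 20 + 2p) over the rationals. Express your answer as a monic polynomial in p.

Euclidean algorithm in ℚ[p]:
  p^3 - 2p^2 - 93p + 270 = ((1/2)p^2 - 6p + 27/2)(2p + 20) + (0)
Last nonzero remainder: 2p + 20. Dividing through by 2 gives the monic gcd p + 10.

10 + p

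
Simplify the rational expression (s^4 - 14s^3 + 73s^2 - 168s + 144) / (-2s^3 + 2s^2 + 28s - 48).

(-s^3 + 11s^2 - 40s + 48)/(2s^2 + 4s - 16)

Euclidean algorithm in ℚ[s]:
  s^4 - 14s^3 + 73s^2 - 168s + 144 = (-(1/2)s + 13/2)(-2s^3 + 2s^2 + 28s - 48) + (74s^2 - 374s + 456)
  -2s^3 + 2s^2 + 28s - 48 = (-(1/37)s - 150/1369)(74s^2 - 374s + 456) + (-(896/1369)s + 2688/1369)
  74s^2 - 374s + 456 = (-(50653/448)s + 26011/112)(-(896/1369)s + 2688/1369) + (0)
Last nonzero remainder: -(896/1369)s + 2688/1369. Dividing through by -896/1369 gives the monic gcd s - 3.
Cancel s - 3 from numerator and denominator to get the reduced form.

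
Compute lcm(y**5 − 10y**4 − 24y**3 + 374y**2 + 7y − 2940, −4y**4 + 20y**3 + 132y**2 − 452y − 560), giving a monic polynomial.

y**6 − 9y**5 − 34y**4 + 350y**3 + 381y**2 − 2933y − 2940

Repeated division with remainder:
  y**5 − 10y**4 − 24y**3 + 374y**2 + 7y − 2940 = (−(1/4)y + 5/4)(−4y**4 + 20y**3 + 132y**2 − 452y − 560) + (−16y**3 + 96y**2 + 432y − 2240)
  −4y**4 + 20y**3 + 132y**2 − 452y − 560 = ((1/4)y + 1/4)(−16y**3 + 96y**2 + 432y − 2240) + (0)
Last nonzero remainder: −16y**3 + 96y**2 + 432y − 2240. Dividing through by −16 gives the monic gcd y**3 − 6y**2 − 27y + 140.
Then lcm(f, g) = f·g / gcd(f, g); expanding and making the result monic gives the answer.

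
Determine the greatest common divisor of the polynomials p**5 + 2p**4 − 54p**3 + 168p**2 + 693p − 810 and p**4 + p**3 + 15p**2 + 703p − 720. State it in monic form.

By polynomial division,
  p**5 + 2p**4 − 54p**3 + 168p**2 + 693p − 810 = (p + 1)(p**4 + p**3 + 15p**2 + 703p − 720) + (−70p**3 − 550p**2 + 710p − 90)
  p**4 + p**3 + 15p**2 + 703p − 720 = (−(1/70)p + 24/245)(−70p**3 − 550p**2 + 710p − 90) + ((3872/49)p**2 + (30976/49)p − 34848/49)
  −70p**3 − 550p**2 + 710p − 90 = (−(1715/1936)p + 245/1936)((3872/49)p**2 + (30976/49)p − 34848/49) + (0)
Last nonzero remainder: (3872/49)p**2 + (30976/49)p − 34848/49. Dividing through by 3872/49 gives the monic gcd p**2 + 8p − 9.

p**2 + 8p − 9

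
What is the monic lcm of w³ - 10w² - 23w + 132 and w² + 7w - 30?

By polynomial division,
  w³ - 10w² - 23w + 132 = (w - 17)(w² + 7w - 30) + (126w - 378)
  w² + 7w - 30 = ((1/126)w + 5/63)(126w - 378) + (0)
Last nonzero remainder: 126w - 378. Dividing through by 126 gives the monic gcd w - 3.
Then lcm(f, g) = f·g / gcd(f, g); expanding and making the result monic gives the answer.

w⁴ - 123w² - 98w + 1320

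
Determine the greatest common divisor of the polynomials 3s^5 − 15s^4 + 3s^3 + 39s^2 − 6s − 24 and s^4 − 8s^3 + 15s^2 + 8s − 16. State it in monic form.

s^3 − 4s^2 − s + 4

By polynomial division,
  3s^5 − 15s^4 + 3s^3 + 39s^2 − 6s − 24 = (3s + 9)(s^4 − 8s^3 + 15s^2 + 8s − 16) + (30s^3 − 120s^2 − 30s + 120)
  s^4 − 8s^3 + 15s^2 + 8s − 16 = ((1/30)s − 2/15)(30s^3 − 120s^2 − 30s + 120) + (0)
Last nonzero remainder: 30s^3 − 120s^2 − 30s + 120. Dividing through by 30 gives the monic gcd s^3 − 4s^2 − s + 4.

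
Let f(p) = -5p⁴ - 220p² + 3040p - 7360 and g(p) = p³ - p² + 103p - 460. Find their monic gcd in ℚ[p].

p - 4

By polynomial division,
  -5p⁴ - 220p² + 3040p - 7360 = (-5p - 5)(p³ - p² + 103p - 460) + (290p² + 1255p - 9660)
  p³ - p² + 103p - 460 = ((1/290)p - 309/16820)(290p² + 1255p - 9660) + ((536107/3364)p - 536107/841)
  290p² + 1255p - 9660 = ((975560/536107)p + 353220/23309)((536107/3364)p - 536107/841) + (0)
Last nonzero remainder: (536107/3364)p - 536107/841. Dividing through by 536107/3364 gives the monic gcd p - 4.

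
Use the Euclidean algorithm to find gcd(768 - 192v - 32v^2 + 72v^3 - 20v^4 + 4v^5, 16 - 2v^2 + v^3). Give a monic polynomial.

16 - 2v^2 + v^3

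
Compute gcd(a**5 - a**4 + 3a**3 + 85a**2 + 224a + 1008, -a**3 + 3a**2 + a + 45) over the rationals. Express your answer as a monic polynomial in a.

a**2 + 2a + 9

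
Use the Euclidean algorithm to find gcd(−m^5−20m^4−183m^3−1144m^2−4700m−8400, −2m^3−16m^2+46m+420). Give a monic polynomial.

m^2+13m+42

Apply the Euclidean algorithm:
  −m^5−20m^4−183m^3−1144m^2−4700m−8400 = ((1/2)m^2+6m+55)(−2m^3−16m^2+46m+420) + (−750m^2−9750m−31500)
  −2m^3−16m^2+46m+420 = ((1/375)m−1/75)(−750m^2−9750m−31500) + (0)
Last nonzero remainder: −750m^2−9750m−31500. Dividing through by −750 gives the monic gcd m^2+13m+42.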